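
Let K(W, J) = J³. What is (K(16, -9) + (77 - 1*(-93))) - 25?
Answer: -584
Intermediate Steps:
(K(16, -9) + (77 - 1*(-93))) - 25 = ((-9)³ + (77 - 1*(-93))) - 25 = (-729 + (77 + 93)) - 25 = (-729 + 170) - 25 = -559 - 25 = -584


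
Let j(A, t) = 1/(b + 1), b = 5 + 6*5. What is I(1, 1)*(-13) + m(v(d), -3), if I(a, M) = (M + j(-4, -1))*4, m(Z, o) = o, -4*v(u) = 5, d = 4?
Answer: -508/9 ≈ -56.444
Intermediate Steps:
b = 35 (b = 5 + 30 = 35)
v(u) = -5/4 (v(u) = -1/4*5 = -5/4)
j(A, t) = 1/36 (j(A, t) = 1/(35 + 1) = 1/36)
I(a, M) = 1/9 + 4*M (I(a, M) = (M + 1/36)*4 = (1/36 + M)*4 = 1/9 + 4*M)
I(1, 1)*(-13) + m(v(d), -3) = (1/9 + 4*1)*(-13) - 3 = (1/9 + 4)*(-13) - 3 = (37/9)*(-13) - 3 = -481/9 - 3 = -508/9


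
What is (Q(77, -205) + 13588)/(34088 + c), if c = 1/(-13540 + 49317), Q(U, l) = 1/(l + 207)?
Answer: 972311529/2439132754 ≈ 0.39863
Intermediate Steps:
Q(U, l) = 1/(207 + l)
c = 1/35777 ≈ 2.7951e-5
(Q(77, -205) + 13588)/(34088 + c) = (1/(207 - 205) + 13588)/(34088 + 1/35777) = (1/2 + 13588)/(1219566377/35777) = (½ + 13588)*(35777/1219566377) = (27177/2)*(35777/1219566377) = 972311529/2439132754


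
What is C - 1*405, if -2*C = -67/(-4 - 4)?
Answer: -6547/16 ≈ -409.19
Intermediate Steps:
C = -67/16 (C = -(-67)/(2*(-4 - 4)) = -(-67)/(2*(-8)) = -(-67)*(-1)/(2*8) = -½*67/8 = -67/16 ≈ -4.1875)
C - 1*405 = -67/16 - 1*405 = -67/16 - 405 = -6547/16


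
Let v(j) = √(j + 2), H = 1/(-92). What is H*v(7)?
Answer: -3/92 ≈ -0.032609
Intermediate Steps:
H = -1/92 ≈ -0.010870
v(j) = √(2 + j)
H*v(7) = -√(2 + 7)/92 = -√9/92 = -1/92*3 = -3/92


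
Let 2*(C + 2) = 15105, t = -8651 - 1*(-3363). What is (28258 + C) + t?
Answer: 61041/2 ≈ 30521.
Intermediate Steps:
t = -5288 (t = -8651 + 3363 = -5288)
C = 15101/2 (C = -2 + (½)*15105 = -2 + 15105/2 = 15101/2 ≈ 7550.5)
(28258 + C) + t = (28258 + 15101/2) - 5288 = 71617/2 - 5288 = 61041/2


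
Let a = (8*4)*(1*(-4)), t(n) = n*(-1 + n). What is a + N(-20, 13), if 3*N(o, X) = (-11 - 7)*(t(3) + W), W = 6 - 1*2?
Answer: -188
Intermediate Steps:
W = 4 (W = 6 - 2 = 4)
N(o, X) = -60 (N(o, X) = ((-11 - 7)*(3*(-1 + 3) + 4))/3 = (-18*(3*2 + 4))/3 = (-18*(6 + 4))/3 = (-18*10)/3 = (⅓)*(-180) = -60)
a = -128 (a = 32*(-4) = -128)
a + N(-20, 13) = -128 - 60 = -188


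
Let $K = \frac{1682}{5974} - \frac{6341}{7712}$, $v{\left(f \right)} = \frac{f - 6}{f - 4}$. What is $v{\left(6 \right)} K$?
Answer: $0$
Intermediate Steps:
$v{\left(f \right)} = \frac{-6 + f}{-4 + f}$
$K = - \frac{429475}{794336}$ ($K = 1682 \cdot \frac{1}{5974} - \frac{6341}{7712} = \frac{29}{103} - \frac{6341}{7712} = - \frac{429475}{794336} \approx -0.54067$)
$v{\left(6 \right)} K = \frac{-6 + 6}{-4 + 6} \left(- \frac{429475}{794336}\right) = \frac{1}{2} \cdot 0 \left(- \frac{429475}{794336}\right) = 0 \left(- \frac{429475}{794336}\right) = 0$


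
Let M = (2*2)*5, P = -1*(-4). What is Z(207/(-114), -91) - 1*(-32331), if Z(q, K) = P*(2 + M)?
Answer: 32419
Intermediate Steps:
P = 4
M = 20 (M = 4*5 = 20)
Z(q, K) = 88 (Z(q, K) = 4*(2 + 20) = 4*22 = 88)
Z(207/(-114), -91) - 1*(-32331) = 88 - 1*(-32331) = 88 + 32331 = 32419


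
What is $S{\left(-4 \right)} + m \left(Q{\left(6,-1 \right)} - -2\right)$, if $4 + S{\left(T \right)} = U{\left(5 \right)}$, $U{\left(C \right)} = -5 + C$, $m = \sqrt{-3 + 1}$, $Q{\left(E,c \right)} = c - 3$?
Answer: $-4 - 2 i \sqrt{2} \approx -4.0 - 2.8284 i$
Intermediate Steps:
$Q{\left(E,c \right)} = -3 + c$
$m = i \sqrt{2}$ ($m = \sqrt{-2} = i \sqrt{2} \approx 1.4142 i$)
$S{\left(T \right)} = -4$ ($S{\left(T \right)} = -4 + \left(-5 + 5\right) = -4 + 0 = -4$)
$S{\left(-4 \right)} + m \left(Q{\left(6,-1 \right)} - -2\right) = -4 + i \sqrt{2} \left(\left(-3 - 1\right) - -2\right) = -4 + i \sqrt{2} \left(-4 + 2\right) = -4 + i \sqrt{2} \left(-2\right) = -4 - 2 i \sqrt{2}$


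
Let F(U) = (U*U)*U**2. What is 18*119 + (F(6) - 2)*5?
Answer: 8612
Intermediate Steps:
F(U) = U**4 (F(U) = U**2*U**2 = U**4)
18*119 + (F(6) - 2)*5 = 18*119 + (6**4 - 2)*5 = 2142 + (1296 - 2)*5 = 2142 + 1294*5 = 2142 + 6470 = 8612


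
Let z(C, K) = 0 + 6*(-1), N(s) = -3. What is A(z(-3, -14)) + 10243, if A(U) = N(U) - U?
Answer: 10246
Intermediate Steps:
z(C, K) = -6 (z(C, K) = 0 - 6 = -6)
A(U) = -3 - U
A(z(-3, -14)) + 10243 = (-3 - 1*(-6)) + 10243 = (-3 + 6) + 10243 = 3 + 10243 = 10246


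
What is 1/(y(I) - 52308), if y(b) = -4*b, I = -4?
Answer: -1/52292 ≈ -1.9123e-5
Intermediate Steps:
1/(y(I) - 52308) = 1/(-4*(-4) - 52308) = 1/(16 - 52308) = 1/(-52292) = -1/52292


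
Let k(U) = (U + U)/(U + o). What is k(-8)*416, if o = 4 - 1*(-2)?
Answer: 3328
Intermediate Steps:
o = 6 (o = 4 + 2 = 6)
k(U) = 2*U/(6 + U) (k(U) = (U + U)/(U + 6) = (2*U)/(6 + U) = 2*U/(6 + U))
k(-8)*416 = (2*(-8)/(6 - 8))*416 = (2*(-8)/(-2))*416 = (2*(-8)*(-1/2))*416 = 8*416 = 3328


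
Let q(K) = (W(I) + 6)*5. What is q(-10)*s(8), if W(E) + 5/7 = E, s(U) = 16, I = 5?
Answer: 5760/7 ≈ 822.86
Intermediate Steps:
W(E) = -5/7 + E
q(K) = 360/7 (q(K) = ((-5/7 + 5) + 6)*5 = (30/7 + 6)*5 = (72/7)*5 = 360/7)
q(-10)*s(8) = (360/7)*16 = 5760/7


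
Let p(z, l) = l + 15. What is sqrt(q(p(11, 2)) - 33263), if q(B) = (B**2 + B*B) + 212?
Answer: I*sqrt(32473) ≈ 180.2*I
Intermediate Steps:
p(z, l) = 15 + l
q(B) = 212 + 2*B**2 (q(B) = (B**2 + B**2) + 212 = 2*B**2 + 212 = 212 + 2*B**2)
sqrt(q(p(11, 2)) - 33263) = sqrt((212 + 2*(15 + 2)**2) - 33263) = sqrt((212 + 2*17**2) - 33263) = sqrt((212 + 2*289) - 33263) = sqrt((212 + 578) - 33263) = sqrt(790 - 33263) = sqrt(-32473) = I*sqrt(32473)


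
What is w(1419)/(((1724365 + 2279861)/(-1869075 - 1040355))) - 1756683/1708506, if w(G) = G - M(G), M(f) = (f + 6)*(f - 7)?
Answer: 61695327625645331/42229902138 ≈ 1.4609e+6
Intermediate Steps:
M(f) = (-7 + f)*(6 + f) (M(f) = (6 + f)*(-7 + f) = (-7 + f)*(6 + f))
w(G) = 42 - G² + 2*G (w(G) = G - (-42 + G² - G) = G + (42 + G - G²) = 42 - G² + 2*G)
w(1419)/(((1724365 + 2279861)/(-1869075 - 1040355))) - 1756683/1708506 = (42 - 1*1419² + 2*1419)/(((1724365 + 2279861)/(-1869075 - 1040355))) - 1756683/1708506 = (42 - 1*2013561 + 2838)/((4004226/(-2909430))) - 1756683*1/1708506 = (42 - 2013561 + 2838)/((4004226*(-1/2909430))) - 195187/189834 = -2010681/(-222457/161635) - 195187/189834 = -2010681*(-161635/222457) - 195187/189834 = 324996423435/222457 - 195187/189834 = 61695327625645331/42229902138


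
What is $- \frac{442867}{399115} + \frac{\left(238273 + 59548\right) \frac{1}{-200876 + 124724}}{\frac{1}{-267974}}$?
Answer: $\frac{15926324902236713}{15196702740} \approx 1.048 \cdot 10^{6}$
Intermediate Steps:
$- \frac{442867}{399115} + \frac{\left(238273 + 59548\right) \frac{1}{-200876 + 124724}}{\frac{1}{-267974}} = \left(-442867\right) \frac{1}{399115} + \frac{297821 \frac{1}{-76152}}{- \frac{1}{267974}} = - \frac{442867}{399115} + 297821 \left(- \frac{1}{76152}\right) \left(-267974\right) = - \frac{442867}{399115} - - \frac{39904142327}{38076} = - \frac{442867}{399115} + \frac{39904142327}{38076} = \frac{15926324902236713}{15196702740}$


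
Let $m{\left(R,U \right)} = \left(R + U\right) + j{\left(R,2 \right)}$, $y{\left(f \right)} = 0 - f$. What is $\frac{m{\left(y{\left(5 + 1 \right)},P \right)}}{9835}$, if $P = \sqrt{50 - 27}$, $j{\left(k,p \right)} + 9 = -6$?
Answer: $- \frac{3}{1405} + \frac{\sqrt{23}}{9835} \approx -0.0016476$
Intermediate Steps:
$j{\left(k,p \right)} = -15$ ($j{\left(k,p \right)} = -9 - 6 = -15$)
$y{\left(f \right)} = - f$
$P = \sqrt{23} \approx 4.7958$
$m{\left(R,U \right)} = -15 + R + U$ ($m{\left(R,U \right)} = \left(R + U\right) - 15 = -15 + R + U$)
$\frac{m{\left(y{\left(5 + 1 \right)},P \right)}}{9835} = \frac{-15 - \left(5 + 1\right) + \sqrt{23}}{9835} = \left(-15 - 6 + \sqrt{23}\right) \frac{1}{9835} = \left(-21 + \sqrt{23}\right) \frac{1}{9835} = - \frac{3}{1405} + \frac{\sqrt{23}}{9835}$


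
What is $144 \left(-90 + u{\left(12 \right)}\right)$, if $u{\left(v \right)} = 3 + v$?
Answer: $-10800$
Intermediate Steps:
$144 \left(-90 + u{\left(12 \right)}\right) = 144 \left(-90 + \left(3 + 12\right)\right) = 144 \left(-90 + 15\right) = 144 \left(-75\right) = -10800$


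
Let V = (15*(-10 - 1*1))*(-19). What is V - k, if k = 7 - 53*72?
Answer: 6944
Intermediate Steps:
k = -3809 (k = 7 - 3816 = -3809)
V = 3135 (V = (15*(-10 - 1))*(-19) = (15*(-11))*(-19) = -165*(-19) = 3135)
V - k = 3135 - 1*(-3809) = 3135 + 3809 = 6944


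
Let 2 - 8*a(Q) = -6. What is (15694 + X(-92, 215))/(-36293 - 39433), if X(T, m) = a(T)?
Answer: -15695/75726 ≈ -0.20726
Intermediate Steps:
a(Q) = 1 (a(Q) = 1/4 - 1/8*(-6) = 1/4 + 3/4 = 1)
X(T, m) = 1
(15694 + X(-92, 215))/(-36293 - 39433) = (15694 + 1)/(-36293 - 39433) = 15695/(-75726) = 15695*(-1/75726) = -15695/75726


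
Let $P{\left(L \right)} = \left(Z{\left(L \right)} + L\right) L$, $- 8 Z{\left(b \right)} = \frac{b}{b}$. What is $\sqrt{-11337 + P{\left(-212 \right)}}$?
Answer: $\frac{\sqrt{134534}}{2} \approx 183.39$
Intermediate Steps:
$Z{\left(b \right)} = - \frac{1}{8}$ ($Z{\left(b \right)} = - \frac{b \frac{1}{b}}{8} = \left(- \frac{1}{8}\right) 1 = - \frac{1}{8}$)
$P{\left(L \right)} = L \left(- \frac{1}{8} + L\right)$ ($P{\left(L \right)} = \left(- \frac{1}{8} + L\right) L = L \left(- \frac{1}{8} + L\right)$)
$\sqrt{-11337 + P{\left(-212 \right)}} = \sqrt{-11337 - 212 \left(- \frac{1}{8} - 212\right)} = \sqrt{-11337 - - \frac{89941}{2}} = \sqrt{-11337 + \frac{89941}{2}} = \sqrt{\frac{67267}{2}} = \frac{\sqrt{134534}}{2}$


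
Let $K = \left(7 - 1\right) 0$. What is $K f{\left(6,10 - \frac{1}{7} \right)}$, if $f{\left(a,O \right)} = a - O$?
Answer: $0$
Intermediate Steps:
$K = 0$ ($K = 6 \cdot 0 = 0$)
$K f{\left(6,10 - \frac{1}{7} \right)} = 0 \left(6 - \left(10 - \frac{1}{7}\right)\right) = 0 \left(6 - \frac{69}{7}\right) = 0 \left(- \frac{27}{7}\right) = 0$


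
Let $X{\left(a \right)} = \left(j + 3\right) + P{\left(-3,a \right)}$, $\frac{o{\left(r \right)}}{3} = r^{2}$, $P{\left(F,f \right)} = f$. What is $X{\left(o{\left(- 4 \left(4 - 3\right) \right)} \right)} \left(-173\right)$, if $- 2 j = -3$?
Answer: $- \frac{18165}{2} \approx -9082.5$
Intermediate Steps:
$j = \frac{3}{2}$ ($j = \left(- \frac{1}{2}\right) \left(-3\right) = \frac{3}{2} \approx 1.5$)
$o{\left(r \right)} = 3 r^{2}$
$X{\left(a \right)} = \frac{9}{2} + a$ ($X{\left(a \right)} = \left(\frac{3}{2} + 3\right) + a = \frac{9}{2} + a$)
$X{\left(o{\left(- 4 \left(4 - 3\right) \right)} \right)} \left(-173\right) = \left(\frac{9}{2} + 3 \left(- 4 \left(4 - 3\right)\right)^{2}\right) \left(-173\right) = \left(\frac{9}{2} + 3 \left(\left(-4\right) 1\right)^{2}\right) \left(-173\right) = \left(\frac{9}{2} + 3 \left(-4\right)^{2}\right) \left(-173\right) = \left(\frac{9}{2} + 3 \cdot 16\right) \left(-173\right) = \left(\frac{9}{2} + 48\right) \left(-173\right) = \frac{105}{2} \left(-173\right) = - \frac{18165}{2}$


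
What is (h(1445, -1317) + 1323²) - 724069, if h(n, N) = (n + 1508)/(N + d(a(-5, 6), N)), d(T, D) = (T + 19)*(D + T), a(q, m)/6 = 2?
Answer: 42868929767/41772 ≈ 1.0263e+6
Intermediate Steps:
a(q, m) = 12 (a(q, m) = 6*2 = 12)
d(T, D) = (19 + T)*(D + T)
h(n, N) = (1508 + n)/(372 + 32*N) (h(n, N) = (n + 1508)/(N + (12² + 19*N + 19*12 + N*12)) = (1508 + n)/(N + (144 + 19*N + 228 + 12*N)) = (1508 + n)/(N + (372 + 31*N)) = (1508 + n)/(372 + 32*N))
(h(1445, -1317) + 1323²) - 724069 = ((1508 + 1445)/(4*(93 + 8*(-1317))) + 1323²) - 724069 = ((¼)*2953/(93 - 10536) + 1750329) - 724069 = ((¼)*2953/(-10443) + 1750329) - 724069 = ((¼)*(-1/10443)*2953 + 1750329) - 724069 = (-2953/41772 + 1750329) - 724069 = 73114740035/41772 - 724069 = 42868929767/41772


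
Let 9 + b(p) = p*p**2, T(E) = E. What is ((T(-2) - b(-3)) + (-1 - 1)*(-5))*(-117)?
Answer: -5148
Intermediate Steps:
b(p) = -9 + p**3 (b(p) = -9 + p*p**2 = -9 + p**3)
((T(-2) - b(-3)) + (-1 - 1)*(-5))*(-117) = ((-2 - (-9 + (-3)**3)) + (-1 - 1)*(-5))*(-117) = ((-2 - (-9 - 27)) - 2*(-5))*(-117) = ((-2 - 1*(-36)) + 10)*(-117) = ((-2 + 36) + 10)*(-117) = (34 + 10)*(-117) = 44*(-117) = -5148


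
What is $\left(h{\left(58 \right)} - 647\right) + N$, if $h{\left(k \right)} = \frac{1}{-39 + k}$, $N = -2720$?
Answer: $- \frac{63972}{19} \approx -3366.9$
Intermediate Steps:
$\left(h{\left(58 \right)} - 647\right) + N = \left(\frac{1}{-39 + 58} - 647\right) - 2720 = \left(\frac{1}{19} - 647\right) - 2720 = - \frac{12292}{19} - 2720 = - \frac{63972}{19}$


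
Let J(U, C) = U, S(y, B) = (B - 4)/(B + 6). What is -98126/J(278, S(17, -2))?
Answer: -49063/139 ≈ -352.97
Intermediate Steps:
S(y, B) = (-4 + B)/(6 + B)
-98126/J(278, S(17, -2)) = -98126/278 = -98126*1/278 = -49063/139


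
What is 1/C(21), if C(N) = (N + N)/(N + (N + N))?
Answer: 3/2 ≈ 1.5000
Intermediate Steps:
C(N) = 2/3 (C(N) = (2*N)/(N + 2*N) = (2*N)/((3*N)) = (2*N)*(1/(3*N)) = 2/3)
1/C(21) = 1/(2/3) = 3/2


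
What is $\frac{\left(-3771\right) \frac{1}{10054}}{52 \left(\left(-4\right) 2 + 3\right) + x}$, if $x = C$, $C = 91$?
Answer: $\frac{3771}{1699126} \approx 0.0022194$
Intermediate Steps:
$x = 91$
$\frac{\left(-3771\right) \frac{1}{10054}}{52 \left(\left(-4\right) 2 + 3\right) + x} = \frac{\left(-3771\right) \frac{1}{10054}}{52 \left(\left(-4\right) 2 + 3\right) + 91} = \frac{\left(-3771\right) \frac{1}{10054}}{52 \left(-8 + 3\right) + 91} = - \frac{3771}{10054 \left(52 \left(-5\right) + 91\right)} = - \frac{3771}{10054 \left(-260 + 91\right)} = - \frac{3771}{10054 \left(-169\right)} = \left(- \frac{3771}{10054}\right) \left(- \frac{1}{169}\right) = \frac{3771}{1699126}$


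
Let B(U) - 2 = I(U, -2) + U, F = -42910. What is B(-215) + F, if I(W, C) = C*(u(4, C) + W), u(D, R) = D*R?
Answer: -42677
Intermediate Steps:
I(W, C) = C*(W + 4*C) (I(W, C) = C*(4*C + W) = C*(W + 4*C))
B(U) = 18 - U (B(U) = 2 + (-2*(U + 4*(-2)) + U) = 2 + (-2*(U - 8) + U) = 2 + (-2*(-8 + U) + U) = 2 + ((16 - 2*U) + U) = 2 + (16 - U) = 18 - U)
B(-215) + F = (18 - 1*(-215)) - 42910 = (18 + 215) - 42910 = 233 - 42910 = -42677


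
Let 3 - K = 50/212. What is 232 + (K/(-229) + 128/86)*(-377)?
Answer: -338775825/1043782 ≈ -324.57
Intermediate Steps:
K = 293/106 (K = 3 - 50/212 = 3 - 1*25/106 = 3 - 25/106 = 293/106 ≈ 2.7642)
232 + (K/(-229) + 128/86)*(-377) = 232 + ((293/106)/(-229) + 128/86)*(-377) = 232 + ((293/106)*(-1/229) + 128*(1/86))*(-377) = 232 + (-293/24274 + 64/43)*(-377) = 232 + (1540937/1043782)*(-377) = 232 - 580933249/1043782 = -338775825/1043782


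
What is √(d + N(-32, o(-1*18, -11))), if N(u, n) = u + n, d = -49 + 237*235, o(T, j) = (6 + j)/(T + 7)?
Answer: √6729349/11 ≈ 235.83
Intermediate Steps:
o(T, j) = (6 + j)/(7 + T)
d = 55646 (d = -49 + 55695 = 55646)
N(u, n) = n + u
√(d + N(-32, o(-1*18, -11))) = √(55646 + ((6 - 11)/(7 - 1*18) - 32)) = √(55646 + (-5/(7 - 18) - 32)) = √(55646 + (-5/(-11) - 32)) = √(55646 + (-1/11*(-5) - 32)) = √(55646 + (5/11 - 32)) = √(55646 - 347/11) = √(611759/11) = √6729349/11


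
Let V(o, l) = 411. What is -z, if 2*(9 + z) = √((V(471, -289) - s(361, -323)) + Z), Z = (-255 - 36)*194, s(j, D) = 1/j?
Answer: 9 - I*√5057881/19 ≈ 9.0 - 118.37*I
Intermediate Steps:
Z = -56454 (Z = -291*194 = -56454)
z = -9 + I*√5057881/19 (z = -9 + √((411 - 1/361) - 56454)/2 = -9 + √(148370/361 - 56454)/2 = -9 + √(-20231524/361)/2 = -9 + (2*I*√5057881/19)/2 = -9 + I*√5057881/19 ≈ -9.0 + 118.37*I)
-z = -(-9 + I*√5057881/19) = 9 - I*√5057881/19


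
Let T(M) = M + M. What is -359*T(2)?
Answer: -1436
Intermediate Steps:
T(M) = 2*M
-359*T(2) = -718*2 = -359*4 = -1436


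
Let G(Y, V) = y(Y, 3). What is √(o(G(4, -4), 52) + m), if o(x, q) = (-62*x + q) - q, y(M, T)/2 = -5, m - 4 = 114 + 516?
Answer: √1254 ≈ 35.412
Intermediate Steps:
m = 634 (m = 4 + (114 + 516) = 4 + 630 = 634)
y(M, T) = -10 (y(M, T) = 2*(-5) = -10)
G(Y, V) = -10
o(x, q) = -62*x (o(x, q) = (q - 62*x) - q = -62*x)
√(o(G(4, -4), 52) + m) = √(-62*(-10) + 634) = √(620 + 634) = √1254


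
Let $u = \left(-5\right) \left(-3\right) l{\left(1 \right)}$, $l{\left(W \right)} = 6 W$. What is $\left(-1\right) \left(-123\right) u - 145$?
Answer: $10925$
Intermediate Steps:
$u = 90$ ($u = \left(-5\right) \left(-3\right) 6 \cdot 1 = 15 \cdot 6 = 90$)
$\left(-1\right) \left(-123\right) u - 145 = \left(-1\right) \left(-123\right) 90 - 145 = 123 \cdot 90 - 145 = 11070 - 145 = 10925$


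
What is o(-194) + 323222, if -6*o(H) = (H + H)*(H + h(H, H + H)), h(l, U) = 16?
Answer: 935134/3 ≈ 3.1171e+5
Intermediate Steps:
o(H) = -H*(16 + H)/3 (o(H) = -(H + H)*(H + 16)/6 = -2*H*(16 + H)/6 = -H*(16 + H)/3)
o(-194) + 323222 = -1/3*(-194)*(16 - 194) + 323222 = -1/3*(-194)*(-178) + 323222 = -34532/3 + 323222 = 935134/3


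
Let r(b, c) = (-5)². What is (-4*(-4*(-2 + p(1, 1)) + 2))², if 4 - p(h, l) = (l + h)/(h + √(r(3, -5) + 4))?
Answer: 32832/49 - 2816*√29/49 ≈ 360.56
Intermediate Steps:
r(b, c) = 25
p(h, l) = 4 - (h + l)/(h + √29) (p(h, l) = 4 - (l + h)/(h + √(25 + 4)) = 4 - (h + l)/(h + √29))
(-4*(-4*(-2 + p(1, 1)) + 2))² = (-4*(-4*(-2 + (-1*1 + 3*1 + 4*√29)/(1 + √29)) + 2))² = (-4*(-4*(-2 + (-1 + 3 + 4*√29)/(1 + √29)) + 2))² = (-4*(-4*(-2 + (2 + 4*√29)/(1 + √29)) + 2))² = (-4*((8 - 4*(2 + 4*√29)/(1 + √29)) + 2))² = (-4*(10 - 4*(2 + 4*√29)/(1 + √29)))² = (-40 + 16*(2 + 4*√29)/(1 + √29))²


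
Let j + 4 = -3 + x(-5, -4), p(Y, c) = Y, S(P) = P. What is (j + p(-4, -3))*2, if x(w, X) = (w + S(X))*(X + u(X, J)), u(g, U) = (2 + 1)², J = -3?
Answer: -112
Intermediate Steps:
u(g, U) = 9 (u(g, U) = 3² = 9)
x(w, X) = (9 + X)*(X + w) (x(w, X) = (w + X)*(X + 9) = (X + w)*(9 + X) = (9 + X)*(X + w))
j = -52 (j = -4 + (-3 + ((-4)² + 9*(-4) + 9*(-5) - 4*(-5))) = -4 + (-3 + (16 - 36 - 45 + 20)) = -4 + (-3 - 45) = -4 - 48 = -52)
(j + p(-4, -3))*2 = (-52 - 4)*2 = -56*2 = -112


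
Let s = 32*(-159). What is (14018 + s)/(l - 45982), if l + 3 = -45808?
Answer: -8930/91793 ≈ -0.097284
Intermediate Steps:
l = -45811 (l = -3 - 45808 = -45811)
s = -5088
(14018 + s)/(l - 45982) = (14018 - 5088)/(-45811 - 45982) = 8930/(-91793) = 8930*(-1/91793) = -8930/91793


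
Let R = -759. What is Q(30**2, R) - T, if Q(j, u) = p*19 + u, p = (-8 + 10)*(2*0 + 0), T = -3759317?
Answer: 3758558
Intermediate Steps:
p = 0 (p = 2*(0 + 0) = 2*0 = 0)
Q(j, u) = u (Q(j, u) = 0*19 + u = 0 + u = u)
Q(30**2, R) - T = -759 - 1*(-3759317) = -759 + 3759317 = 3758558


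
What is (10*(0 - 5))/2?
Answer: -25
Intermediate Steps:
(10*(0 - 5))/2 = (10*(-5))*(1/2) = -50*1/2 = -25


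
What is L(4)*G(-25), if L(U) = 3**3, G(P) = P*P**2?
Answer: -421875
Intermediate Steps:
G(P) = P**3
L(U) = 27
L(4)*G(-25) = 27*(-25)**3 = 27*(-15625) = -421875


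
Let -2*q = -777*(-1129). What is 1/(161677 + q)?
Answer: -2/553879 ≈ -3.6109e-6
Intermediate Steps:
q = -877233/2 (q = -(-777)*(-1129)/2 = -1/2*877233 = -877233/2 ≈ -4.3862e+5)
1/(161677 + q) = 1/(161677 - 877233/2) = 1/(-553879/2) = -2/553879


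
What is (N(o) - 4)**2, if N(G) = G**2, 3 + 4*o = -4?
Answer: 225/256 ≈ 0.87891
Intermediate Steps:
o = -7/4 (o = -3/4 + (1/4)*(-4) = -3/4 - 1 = -7/4 ≈ -1.7500)
(N(o) - 4)**2 = ((-7/4)**2 - 4)**2 = (49/16 - 4)**2 = (-15/16)**2 = 225/256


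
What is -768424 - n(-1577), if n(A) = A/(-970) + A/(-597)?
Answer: -444989125319/579090 ≈ -7.6843e+5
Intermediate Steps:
n(A) = -1567*A/579090 (n(A) = A*(-1/970) + A*(-1/597) = -A/970 - A/597 = -1567*A/579090)
-768424 - n(-1577) = -768424 - (-1567)*(-1577)/579090 = -768424 - 1*2471159/579090 = -768424 - 2471159/579090 = -444989125319/579090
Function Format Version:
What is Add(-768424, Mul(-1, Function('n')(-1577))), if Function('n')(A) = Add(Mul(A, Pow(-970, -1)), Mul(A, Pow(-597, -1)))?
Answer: Rational(-444989125319, 579090) ≈ -7.6843e+5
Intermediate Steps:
Function('n')(A) = Mul(Rational(-1567, 579090), A) (Function('n')(A) = Add(Mul(A, Rational(-1, 970)), Mul(A, Rational(-1, 597))) = Add(Mul(Rational(-1, 970), A), Mul(Rational(-1, 597), A)) = Mul(Rational(-1567, 579090), A))
Add(-768424, Mul(-1, Function('n')(-1577))) = Add(-768424, Mul(-1, Mul(Rational(-1567, 579090), -1577))) = Add(-768424, Mul(-1, Rational(2471159, 579090))) = Add(-768424, Rational(-2471159, 579090)) = Rational(-444989125319, 579090)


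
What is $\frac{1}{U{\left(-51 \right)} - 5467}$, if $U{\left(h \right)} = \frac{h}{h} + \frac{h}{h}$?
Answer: $- \frac{1}{5465} \approx -0.00018298$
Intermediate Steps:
$U{\left(h \right)} = 2$ ($U{\left(h \right)} = 1 + 1 = 2$)
$\frac{1}{U{\left(-51 \right)} - 5467} = \frac{1}{2 - 5467} = \frac{1}{-5465} = - \frac{1}{5465}$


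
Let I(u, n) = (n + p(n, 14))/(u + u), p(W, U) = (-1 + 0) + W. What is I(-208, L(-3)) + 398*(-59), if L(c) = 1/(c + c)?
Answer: -7326383/312 ≈ -23482.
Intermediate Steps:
p(W, U) = -1 + W
L(c) = 1/(2*c)
I(u, n) = (-1 + 2*n)/(2*u) (I(u, n) = (n + (-1 + n))/(u + u) = (-1 + 2*n)/((2*u)) = (-1 + 2*n)*(1/(2*u)) = (-1 + 2*n)/(2*u))
I(-208, L(-3)) + 398*(-59) = (-1/2 + (1/2)/(-3))/(-208) + 398*(-59) = -(-1/2 + (1/2)*(-1/3))/208 - 23482 = -(-1/2 - 1/6)/208 - 23482 = -1/208*(-2/3) - 23482 = 1/312 - 23482 = -7326383/312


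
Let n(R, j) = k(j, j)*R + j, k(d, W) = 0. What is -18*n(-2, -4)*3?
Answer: 216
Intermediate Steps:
n(R, j) = j (n(R, j) = 0*R + j = 0 + j = j)
-18*n(-2, -4)*3 = -18*(-4)*3 = -3*(-24)*3 = 72*3 = 216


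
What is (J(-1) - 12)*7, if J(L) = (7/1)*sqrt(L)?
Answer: -84 + 49*I ≈ -84.0 + 49.0*I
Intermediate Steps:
J(L) = 7*sqrt(L) (J(L) = (7*1)*sqrt(L) = 7*sqrt(L))
(J(-1) - 12)*7 = (7*sqrt(-1) - 12)*7 = (7*I - 12)*7 = (-12 + 7*I)*7 = -84 + 49*I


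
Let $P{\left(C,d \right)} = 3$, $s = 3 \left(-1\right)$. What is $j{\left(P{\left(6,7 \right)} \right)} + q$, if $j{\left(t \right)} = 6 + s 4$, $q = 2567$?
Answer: $2561$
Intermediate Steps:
$s = -3$
$j{\left(t \right)} = -6$ ($j{\left(t \right)} = 6 - 12 = -6$)
$j{\left(P{\left(6,7 \right)} \right)} + q = -6 + 2567 = 2561$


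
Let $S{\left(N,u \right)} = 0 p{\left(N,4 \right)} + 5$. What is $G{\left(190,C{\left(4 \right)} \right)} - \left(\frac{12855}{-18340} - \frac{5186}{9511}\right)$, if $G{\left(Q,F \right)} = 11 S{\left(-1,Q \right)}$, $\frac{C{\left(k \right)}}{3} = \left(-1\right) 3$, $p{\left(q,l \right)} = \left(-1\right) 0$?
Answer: $\frac{1962224169}{34886348} \approx 56.246$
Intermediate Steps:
$p{\left(q,l \right)} = 0$
$S{\left(N,u \right)} = 5$ ($S{\left(N,u \right)} = 0 \cdot 0 + 5 = 0 + 5 = 5$)
$C{\left(k \right)} = -9$ ($C{\left(k \right)} = 3 \left(\left(-1\right) 3\right) = 3 \left(-3\right) = -9$)
$G{\left(Q,F \right)} = 55$ ($G{\left(Q,F \right)} = 11 \cdot 5 = 55$)
$G{\left(190,C{\left(4 \right)} \right)} - \left(\frac{12855}{-18340} - \frac{5186}{9511}\right) = 55 - \left(\frac{12855}{-18340} - \frac{5186}{9511}\right) = 55 - \left(12855 \left(- \frac{1}{18340}\right) - \frac{5186}{9511}\right) = 55 - \left(- \frac{2571}{3668} - \frac{5186}{9511}\right) = 55 - - \frac{43475029}{34886348} = 55 + \frac{43475029}{34886348} = \frac{1962224169}{34886348}$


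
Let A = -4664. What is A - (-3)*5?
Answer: -4649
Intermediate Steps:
A - (-3)*5 = -4664 - (-3)*5 = -4664 - 1*(-15) = -4664 + 15 = -4649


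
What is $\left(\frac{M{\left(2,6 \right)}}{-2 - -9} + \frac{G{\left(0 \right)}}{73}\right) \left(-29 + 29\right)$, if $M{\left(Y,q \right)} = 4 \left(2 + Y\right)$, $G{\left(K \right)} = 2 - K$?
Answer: $0$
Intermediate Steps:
$M{\left(Y,q \right)} = 8 + 4 Y$
$\left(\frac{M{\left(2,6 \right)}}{-2 - -9} + \frac{G{\left(0 \right)}}{73}\right) \left(-29 + 29\right) = \left(\frac{8 + 4 \cdot 2}{-2 - -9} + \frac{2 - 0}{73}\right) \left(-29 + 29\right) = \left(\frac{8 + 8}{-2 + 9} + \left(2 + 0\right) \frac{1}{73}\right) 0 = \left(\frac{16}{7} + 2 \cdot \frac{1}{73}\right) 0 = \left(16 \cdot \frac{1}{7} + \frac{2}{73}\right) 0 = \left(\frac{16}{7} + \frac{2}{73}\right) 0 = \frac{1182}{511} \cdot 0 = 0$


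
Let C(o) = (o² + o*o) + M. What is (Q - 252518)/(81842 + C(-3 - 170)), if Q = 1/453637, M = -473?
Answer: -6029026735/3371883821 ≈ -1.7880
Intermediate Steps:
C(o) = -473 + 2*o² (C(o) = (o² + o*o) - 473 = (o² + o²) - 473 = 2*o² - 473 = -473 + 2*o²)
Q = 1/453637 ≈ 2.2044e-6
(Q - 252518)/(81842 + C(-3 - 170)) = (1/453637 - 252518)/(81842 + (-473 + 2*(-3 - 170)²)) = -114551507965/(453637*(81842 + (-473 + 2*(-173)²))) = -114551507965/(453637*(81842 + (-473 + 2*29929))) = -114551507965/(453637*(81842 + (-473 + 59858))) = -114551507965/(453637*(81842 + 59385)) = -114551507965/453637/141227 = -114551507965/453637*1/141227 = -6029026735/3371883821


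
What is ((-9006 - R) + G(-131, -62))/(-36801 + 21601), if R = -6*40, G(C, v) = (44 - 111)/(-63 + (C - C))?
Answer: 552191/957600 ≈ 0.57664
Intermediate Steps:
G(C, v) = 67/63 (G(C, v) = -67/(-63 + 0) = -67/(-63) = -67*(-1/63) = 67/63)
R = -240
((-9006 - R) + G(-131, -62))/(-36801 + 21601) = ((-9006 - 1*(-240)) + 67/63)/(-36801 + 21601) = ((-9006 + 240) + 67/63)/(-15200) = (-8766 + 67/63)*(-1/15200) = -552191/63*(-1/15200) = 552191/957600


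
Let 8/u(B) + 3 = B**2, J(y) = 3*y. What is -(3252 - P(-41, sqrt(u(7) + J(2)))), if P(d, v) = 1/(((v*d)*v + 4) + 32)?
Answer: -16240511/4994 ≈ -3252.0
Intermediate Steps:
u(B) = 8/(-3 + B**2)
P(d, v) = 1/(36 + d*v**2) (P(d, v) = 1/(((d*v)*v + 4) + 32) = 1/((d*v**2 + 4) + 32) = 1/((4 + d*v**2) + 32) = 1/(36 + d*v**2))
-(3252 - P(-41, sqrt(u(7) + J(2)))) = -(3252 - 1/(36 - (246 + 328/(-3 + 7**2)))) = -(3252 - 1/(36 - (246 + 328/(-3 + 49)))) = -(3252 - 1/(36 - 41*(sqrt(8/46 + 6))**2)) = -(3252 - 1/(36 - 41*(sqrt(8*(1/46) + 6))**2)) = -(3252 - 1/(36 - 41*(sqrt(4/23 + 6))**2)) = -(3252 - 1/(36 - 41*(sqrt(142/23))**2)) = -(3252 - 1/(36 - 41*(sqrt(3266)/23)**2)) = -(3252 - 1/(36 - 41*142/23)) = -(3252 - 1/(36 - 5822/23)) = -(3252 - 1/(-4994/23)) = -(3252 - 1*(-23/4994)) = -(3252 + 23/4994) = -1*16240511/4994 = -16240511/4994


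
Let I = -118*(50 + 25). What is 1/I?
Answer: -1/8850 ≈ -0.00011299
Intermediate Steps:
I = -8850 (I = -118*75 = -8850)
1/I = 1/(-8850) = -1/8850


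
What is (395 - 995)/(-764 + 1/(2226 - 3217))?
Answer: 7928/10095 ≈ 0.78534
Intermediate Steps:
(395 - 995)/(-764 + 1/(2226 - 3217)) = -600/(-764 + 1/(-991)) = -600/(-764 - 1/991) = -600/(-757125/991) = -600*(-991/757125) = 7928/10095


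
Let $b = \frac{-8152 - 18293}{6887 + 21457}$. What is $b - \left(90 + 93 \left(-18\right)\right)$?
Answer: $\frac{14956817}{9448} \approx 1583.1$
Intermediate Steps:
$b = - \frac{8815}{9448}$ ($b = - \frac{26445}{28344} = \left(-26445\right) \frac{1}{28344} = - \frac{8815}{9448} \approx -0.933$)
$b - \left(90 + 93 \left(-18\right)\right) = - \frac{8815}{9448} - \left(90 + 93 \left(-18\right)\right) = - \frac{8815}{9448} - \left(90 - 1674\right) = - \frac{8815}{9448} - -1584 = - \frac{8815}{9448} + 1584 = \frac{14956817}{9448}$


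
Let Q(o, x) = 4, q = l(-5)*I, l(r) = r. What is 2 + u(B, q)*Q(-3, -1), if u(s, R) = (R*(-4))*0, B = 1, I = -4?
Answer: 2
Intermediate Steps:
q = 20 (q = -5*(-4) = 20)
u(s, R) = 0 (u(s, R) = -4*R*0 = 0)
2 + u(B, q)*Q(-3, -1) = 2 + 0*4 = 2 + 0 = 2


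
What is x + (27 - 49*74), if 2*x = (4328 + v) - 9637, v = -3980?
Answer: -16487/2 ≈ -8243.5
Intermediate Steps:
x = -9289/2 (x = ((4328 - 3980) - 9637)/2 = (348 - 9637)/2 = (½)*(-9289) = -9289/2 ≈ -4644.5)
x + (27 - 49*74) = -9289/2 + (27 - 49*74) = -9289/2 + (27 - 3626) = -9289/2 - 3599 = -16487/2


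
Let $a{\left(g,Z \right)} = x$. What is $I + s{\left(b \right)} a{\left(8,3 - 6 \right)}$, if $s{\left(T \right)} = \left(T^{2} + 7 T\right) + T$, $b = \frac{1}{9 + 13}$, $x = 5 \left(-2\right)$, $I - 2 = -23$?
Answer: $- \frac{5967}{242} \approx -24.657$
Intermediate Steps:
$I = -21$ ($I = 2 - 23 = -21$)
$x = -10$
$b = \frac{1}{22} \approx 0.045455$
$a{\left(g,Z \right)} = -10$
$s{\left(T \right)} = T^{2} + 8 T$
$I + s{\left(b \right)} a{\left(8,3 - 6 \right)} = -21 + \frac{8 + \frac{1}{22}}{22} \left(-10\right) = -21 + \frac{1}{22} \cdot \frac{177}{22} \left(-10\right) = -21 + \frac{177}{484} \left(-10\right) = -21 - \frac{885}{242} = - \frac{5967}{242}$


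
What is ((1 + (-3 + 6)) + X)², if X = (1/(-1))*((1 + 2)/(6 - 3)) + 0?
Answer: 9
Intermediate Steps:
X = -1 (X = (1*(-1))*(3/3) + 0 = -3/3 + 0 = -1*1 + 0 = -1 + 0 = -1)
((1 + (-3 + 6)) + X)² = ((1 + (-3 + 6)) - 1)² = ((1 + 3) - 1)² = (4 - 1)² = 3² = 9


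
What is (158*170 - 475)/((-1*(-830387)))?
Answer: 26385/830387 ≈ 0.031774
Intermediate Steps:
(158*170 - 475)/((-1*(-830387))) = (26860 - 475)/830387 = 26385*(1/830387) = 26385/830387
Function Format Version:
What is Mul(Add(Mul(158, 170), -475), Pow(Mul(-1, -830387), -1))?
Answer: Rational(26385, 830387) ≈ 0.031774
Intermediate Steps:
Mul(Add(Mul(158, 170), -475), Pow(Mul(-1, -830387), -1)) = Mul(Add(26860, -475), Pow(830387, -1)) = Mul(26385, Rational(1, 830387)) = Rational(26385, 830387)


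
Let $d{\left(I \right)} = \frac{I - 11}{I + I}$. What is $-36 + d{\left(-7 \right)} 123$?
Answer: $\frac{855}{7} \approx 122.14$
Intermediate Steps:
$d{\left(I \right)} = \frac{-11 + I}{2 I}$
$-36 + d{\left(-7 \right)} 123 = -36 + \frac{-11 - 7}{2 \left(-7\right)} 123 = -36 + \frac{1}{2} \left(- \frac{1}{7}\right) \left(-18\right) 123 = -36 + \frac{9}{7} \cdot 123 = -36 + \frac{1107}{7} = \frac{855}{7}$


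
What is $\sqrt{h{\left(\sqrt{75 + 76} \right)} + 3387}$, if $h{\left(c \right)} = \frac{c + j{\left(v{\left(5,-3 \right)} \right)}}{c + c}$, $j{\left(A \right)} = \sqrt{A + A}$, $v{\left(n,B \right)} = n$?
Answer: $\frac{\sqrt{308953550 + 302 \sqrt{1510}}}{302} \approx 58.203$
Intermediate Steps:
$j{\left(A \right)} = \sqrt{2} \sqrt{A}$ ($j{\left(A \right)} = \sqrt{2 A} = \sqrt{2} \sqrt{A}$)
$h{\left(c \right)} = \frac{c + \sqrt{10}}{2 c}$ ($h{\left(c \right)} = \frac{c + \sqrt{2} \sqrt{5}}{c + c} = \frac{c + \sqrt{10}}{2 c}$)
$\sqrt{h{\left(\sqrt{75 + 76} \right)} + 3387} = \sqrt{\frac{\sqrt{75 + 76} + \sqrt{10}}{2 \sqrt{75 + 76}} + 3387} = \sqrt{\frac{\sqrt{151} + \sqrt{10}}{2 \sqrt{151}} + 3387} = \sqrt{\frac{\frac{\sqrt{151}}{151} \left(\sqrt{10} + \sqrt{151}\right)}{2} + 3387} = \sqrt{\frac{\sqrt{151} \left(\sqrt{10} + \sqrt{151}\right)}{302} + 3387} = \sqrt{3387 + \frac{\sqrt{151} \left(\sqrt{10} + \sqrt{151}\right)}{302}}$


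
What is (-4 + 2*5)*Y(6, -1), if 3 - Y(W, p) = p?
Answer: 24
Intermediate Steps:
Y(W, p) = 3 - p
(-4 + 2*5)*Y(6, -1) = (-4 + 2*5)*(3 - 1*(-1)) = (-4 + 10)*(3 + 1) = 6*4 = 24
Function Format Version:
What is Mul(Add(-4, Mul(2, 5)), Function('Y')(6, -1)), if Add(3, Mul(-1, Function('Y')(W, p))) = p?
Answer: 24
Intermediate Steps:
Function('Y')(W, p) = Add(3, Mul(-1, p))
Mul(Add(-4, Mul(2, 5)), Function('Y')(6, -1)) = Mul(Add(-4, Mul(2, 5)), Add(3, Mul(-1, -1))) = Mul(Add(-4, 10), Add(3, 1)) = Mul(6, 4) = 24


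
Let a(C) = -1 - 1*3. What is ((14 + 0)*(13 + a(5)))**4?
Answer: 252047376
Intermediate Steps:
a(C) = -4 (a(C) = -1 - 3 = -4)
((14 + 0)*(13 + a(5)))**4 = ((14 + 0)*(13 - 4))**4 = (14*9)**4 = 126**4 = 252047376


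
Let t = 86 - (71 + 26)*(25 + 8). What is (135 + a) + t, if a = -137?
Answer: -3117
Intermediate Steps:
t = -3115 (t = 86 - 97*33 = 86 - 1*3201 = 86 - 3201 = -3115)
(135 + a) + t = (135 - 137) - 3115 = -2 - 3115 = -3117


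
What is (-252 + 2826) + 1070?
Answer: 3644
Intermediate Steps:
(-252 + 2826) + 1070 = 2574 + 1070 = 3644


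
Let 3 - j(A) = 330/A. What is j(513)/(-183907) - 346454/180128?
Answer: -5447695794811/2832341408208 ≈ -1.9234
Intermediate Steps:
j(A) = 3 - 330/A
j(513)/(-183907) - 346454/180128 = (3 - 330/513)/(-183907) - 346454/180128 = (3 - 330*1/513)*(-1/183907) - 346454*1/180128 = (3 - 110/171)*(-1/183907) - 173227/90064 = (403/171)*(-1/183907) - 173227/90064 = -403/31448097 - 173227/90064 = -5447695794811/2832341408208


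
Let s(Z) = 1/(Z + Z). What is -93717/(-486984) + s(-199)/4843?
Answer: 30106723759/156444746296 ≈ 0.19244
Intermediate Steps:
s(Z) = 1/(2*Z)
-93717/(-486984) + s(-199)/4843 = -93717/(-486984) + ((½)/(-199))/4843 = -93717*(-1/486984) + ((½)*(-1/199))*(1/4843) = 31239/162328 - 1/398*1/4843 = 31239/162328 - 1/1927514 = 30106723759/156444746296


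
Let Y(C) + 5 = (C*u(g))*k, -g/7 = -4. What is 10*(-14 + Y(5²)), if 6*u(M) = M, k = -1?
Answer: -4070/3 ≈ -1356.7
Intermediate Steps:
g = 28 (g = -7*(-4) = 28)
u(M) = M/6
Y(C) = -5 - 14*C/3 (Y(C) = -5 + (C*((⅙)*28))*(-1) = -5 + (C*(14/3))*(-1) = -5 + (14*C/3)*(-1) = -5 - 14*C/3)
10*(-14 + Y(5²)) = 10*(-14 + (-5 - 14/3*5²)) = 10*(-14 + (-5 - 14/3*25)) = 10*(-14 + (-5 - 350/3)) = 10*(-14 - 365/3) = 10*(-407/3) = -4070/3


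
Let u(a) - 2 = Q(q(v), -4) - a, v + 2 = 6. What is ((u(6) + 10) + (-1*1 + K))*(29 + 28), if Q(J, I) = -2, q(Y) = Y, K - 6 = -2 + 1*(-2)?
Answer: 285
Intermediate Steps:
K = 2 (K = 6 + (-2 + 1*(-2)) = 6 + (-2 - 2) = 6 - 4 = 2)
v = 4 (v = -2 + 6 = 4)
u(a) = -a (u(a) = 2 + (-2 - a) = -a)
((u(6) + 10) + (-1*1 + K))*(29 + 28) = ((-1*6 + 10) + (-1*1 + 2))*(29 + 28) = ((-6 + 10) + (-1 + 2))*57 = (4 + 1)*57 = 5*57 = 285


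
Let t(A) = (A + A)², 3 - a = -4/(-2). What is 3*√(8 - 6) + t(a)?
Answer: 4 + 3*√2 ≈ 8.2426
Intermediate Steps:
a = 1 (a = 3 - (-4)/(-2) = 3 - (-4)*(-1)/2 = 3 - 1*2 = 3 - 2 = 1)
t(A) = 4*A² (t(A) = (2*A)² = 4*A²)
3*√(8 - 6) + t(a) = 3*√(8 - 6) + 4*1² = 3*√2 + 4*1 = 3*√2 + 4 = 4 + 3*√2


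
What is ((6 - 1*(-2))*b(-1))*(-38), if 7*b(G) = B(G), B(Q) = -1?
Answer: 304/7 ≈ 43.429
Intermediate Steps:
b(G) = -⅐ (b(G) = (⅐)*(-1) = -⅐)
((6 - 1*(-2))*b(-1))*(-38) = ((6 - 1*(-2))*(-⅐))*(-38) = ((6 + 2)*(-⅐))*(-38) = (8*(-⅐))*(-38) = -8/7*(-38) = 304/7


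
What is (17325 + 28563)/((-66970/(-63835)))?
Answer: 292926048/6697 ≈ 43740.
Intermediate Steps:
(17325 + 28563)/((-66970/(-63835))) = 45888/((-66970*(-1/63835))) = 45888/(13394/12767) = 45888*(12767/13394) = 292926048/6697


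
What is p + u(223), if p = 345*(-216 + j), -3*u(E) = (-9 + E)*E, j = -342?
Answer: -625252/3 ≈ -2.0842e+5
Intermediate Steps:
u(E) = -E*(-9 + E)/3 (u(E) = -(-9 + E)*E/3 = -E*(-9 + E)/3)
p = -192510 (p = 345*(-216 - 342) = 345*(-558) = -192510)
p + u(223) = -192510 + (⅓)*223*(9 - 1*223) = -192510 + (⅓)*223*(9 - 223) = -192510 + (⅓)*223*(-214) = -192510 - 47722/3 = -625252/3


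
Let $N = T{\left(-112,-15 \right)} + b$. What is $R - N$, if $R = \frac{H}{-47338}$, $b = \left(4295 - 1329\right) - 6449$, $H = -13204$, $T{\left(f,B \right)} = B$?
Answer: $\frac{82800764}{23669} \approx 3498.3$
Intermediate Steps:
$b = -3483$ ($b = 2966 - 6449 = -3483$)
$N = -3498$ ($N = -15 - 3483 = -3498$)
$R = \frac{6602}{23669}$ ($R = - \frac{13204}{-47338} = \left(-13204\right) \left(- \frac{1}{47338}\right) = \frac{6602}{23669} \approx 0.27893$)
$R - N = \frac{6602}{23669} - -3498 = \frac{6602}{23669} + 3498 = \frac{82800764}{23669}$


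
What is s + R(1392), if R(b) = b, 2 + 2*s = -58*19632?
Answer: -567937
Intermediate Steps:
s = -569329 (s = -1 + (-58*19632)/2 = -1 + (1/2)*(-1138656) = -1 - 569328 = -569329)
s + R(1392) = -569329 + 1392 = -567937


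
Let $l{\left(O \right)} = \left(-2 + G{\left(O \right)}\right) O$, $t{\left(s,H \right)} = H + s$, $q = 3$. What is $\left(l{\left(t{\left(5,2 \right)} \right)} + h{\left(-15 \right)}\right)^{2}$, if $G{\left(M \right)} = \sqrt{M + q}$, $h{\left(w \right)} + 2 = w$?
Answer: $1451 - 434 \sqrt{10} \approx 78.572$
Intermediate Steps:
$h{\left(w \right)} = -2 + w$
$G{\left(M \right)} = \sqrt{3 + M}$ ($G{\left(M \right)} = \sqrt{M + 3} = \sqrt{3 + M}$)
$l{\left(O \right)} = O \left(-2 + \sqrt{3 + O}\right)$ ($l{\left(O \right)} = \left(-2 + \sqrt{3 + O}\right) O = O \left(-2 + \sqrt{3 + O}\right)$)
$\left(l{\left(t{\left(5,2 \right)} \right)} + h{\left(-15 \right)}\right)^{2} = \left(\left(2 + 5\right) \left(-2 + \sqrt{3 + \left(2 + 5\right)}\right) - 17\right)^{2} = \left(7 \left(-2 + \sqrt{3 + 7}\right) - 17\right)^{2} = \left(7 \left(-2 + \sqrt{10}\right) - 17\right)^{2} = \left(\left(-14 + 7 \sqrt{10}\right) - 17\right)^{2} = \left(-31 + 7 \sqrt{10}\right)^{2}$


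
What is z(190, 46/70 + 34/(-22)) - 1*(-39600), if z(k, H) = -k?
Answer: 39410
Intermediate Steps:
z(190, 46/70 + 34/(-22)) - 1*(-39600) = -1*190 - 1*(-39600) = -190 + 39600 = 39410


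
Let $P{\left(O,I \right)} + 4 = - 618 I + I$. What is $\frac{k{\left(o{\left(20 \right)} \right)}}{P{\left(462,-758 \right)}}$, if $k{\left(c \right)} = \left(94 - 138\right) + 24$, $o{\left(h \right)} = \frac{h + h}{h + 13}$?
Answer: $- \frac{10}{233841} \approx -4.2764 \cdot 10^{-5}$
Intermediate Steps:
$o{\left(h \right)} = \frac{2 h}{13 + h}$
$P{\left(O,I \right)} = -4 - 617 I$ ($P{\left(O,I \right)} = -4 + \left(- 618 I + I\right) = -4 - 617 I$)
$k{\left(c \right)} = -20$ ($k{\left(c \right)} = -44 + 24 = -20$)
$\frac{k{\left(o{\left(20 \right)} \right)}}{P{\left(462,-758 \right)}} = - \frac{20}{-4 - -467686} = - \frac{20}{-4 + 467686} = - \frac{20}{467682} = \left(-20\right) \frac{1}{467682} = - \frac{10}{233841}$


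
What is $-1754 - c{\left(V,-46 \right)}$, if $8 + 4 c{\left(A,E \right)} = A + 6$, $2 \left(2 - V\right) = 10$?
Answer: $- \frac{7011}{4} \approx -1752.8$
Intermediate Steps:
$V = -3$ ($V = 2 - 5 = -3$)
$c{\left(A,E \right)} = - \frac{1}{2} + \frac{A}{4}$ ($c{\left(A,E \right)} = -2 + \frac{A + 6}{4} = -2 + \frac{6 + A}{4} = -2 + \left(\frac{3}{2} + \frac{A}{4}\right) = - \frac{1}{2} + \frac{A}{4}$)
$-1754 - c{\left(V,-46 \right)} = -1754 - \left(- \frac{1}{2} + \frac{1}{4} \left(-3\right)\right) = -1754 - \left(- \frac{1}{2} - \frac{3}{4}\right) = -1754 - - \frac{5}{4} = -1754 + \frac{5}{4} = - \frac{7011}{4}$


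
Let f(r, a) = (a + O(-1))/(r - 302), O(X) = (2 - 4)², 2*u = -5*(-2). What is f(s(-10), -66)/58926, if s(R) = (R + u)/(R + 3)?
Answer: 31/8876781 ≈ 3.4923e-6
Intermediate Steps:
u = 5 (u = (-5*(-2))/2 = (½)*10 = 5)
O(X) = 4 (O(X) = (-2)² = 4)
s(R) = (5 + R)/(3 + R) (s(R) = (R + 5)/(R + 3) = (5 + R)/(3 + R))
f(r, a) = (4 + a)/(-302 + r) (f(r, a) = (a + 4)/(r - 302) = (4 + a)/(-302 + r))
f(s(-10), -66)/58926 = ((4 - 66)/(-302 + (5 - 10)/(3 - 10)))/58926 = (-62/(-302 - 5/(-7)))*(1/58926) = (-62/(-302 - ⅐*(-5)))*(1/58926) = (-62/(-302 + 5/7))*(1/58926) = (-62/(-2109/7))*(1/58926) = -7/2109*(-62)*(1/58926) = (434/2109)*(1/58926) = 31/8876781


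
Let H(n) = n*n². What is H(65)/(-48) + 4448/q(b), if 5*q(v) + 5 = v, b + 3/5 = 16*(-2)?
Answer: -14241775/2256 ≈ -6312.8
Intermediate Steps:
b = -163/5 (b = -⅗ + 16*(-2) = -⅗ - 32 = -163/5 ≈ -32.600)
q(v) = -1 + v/5
H(n) = n³
H(65)/(-48) + 4448/q(b) = 65³/(-48) + 4448/(-1 + (⅕)*(-163/5)) = 274625*(-1/48) + 4448/(-1 - 163/25) = -274625/48 + 4448/(-188/25) = -274625/48 + 4448*(-25/188) = -274625/48 - 27800/47 = -14241775/2256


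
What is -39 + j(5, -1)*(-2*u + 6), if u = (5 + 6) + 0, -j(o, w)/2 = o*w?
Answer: -199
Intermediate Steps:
j(o, w) = -2*o*w
u = 11 (u = 11 + 0 = 11)
-39 + j(5, -1)*(-2*u + 6) = -39 + (-2*5*(-1))*(-2*11 + 6) = -39 + 10*(-22 + 6) = -39 + 10*(-16) = -39 - 160 = -199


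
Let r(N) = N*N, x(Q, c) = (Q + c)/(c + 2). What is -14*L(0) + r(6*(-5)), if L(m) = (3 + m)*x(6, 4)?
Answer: 830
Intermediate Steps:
x(Q, c) = (Q + c)/(2 + c)
r(N) = N²
L(m) = 5 + 5*m/3 (L(m) = (3 + m)*((6 + 4)/(2 + 4)) = (3 + m)*(10/6) = (3 + m)*((⅙)*10) = (3 + m)*(5/3) = 5 + 5*m/3)
-14*L(0) + r(6*(-5)) = -14*(5 + (5/3)*0) + (6*(-5))² = -14*(5 + 0) + (-30)² = -14*5 + 900 = -70 + 900 = 830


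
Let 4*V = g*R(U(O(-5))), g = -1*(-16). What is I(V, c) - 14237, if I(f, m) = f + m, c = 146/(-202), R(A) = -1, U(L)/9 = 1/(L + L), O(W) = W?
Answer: -1438414/101 ≈ -14242.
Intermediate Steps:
U(L) = 9/(2*L) (U(L) = 9/(L + L) = 9/((2*L)) = 9*(1/(2*L)) = 9/(2*L))
g = 16
c = -73/101 (c = 146*(-1/202) = -73/101 ≈ -0.72277)
V = -4 (V = (16*(-1))/4 = (¼)*(-16) = -4)
I(V, c) - 14237 = (-4 - 73/101) - 14237 = -477/101 - 14237 = -1438414/101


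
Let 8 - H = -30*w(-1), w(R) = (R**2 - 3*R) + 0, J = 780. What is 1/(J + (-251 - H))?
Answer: 1/401 ≈ 0.0024938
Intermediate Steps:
w(R) = R**2 - 3*R
H = 128 (H = 8 - (-30)*(-(-3 - 1)) = 8 - (-30)*(-1*(-4)) = 8 - (-30)*4 = 8 - 1*(-120) = 8 + 120 = 128)
1/(J + (-251 - H)) = 1/(780 + (-251 - 1*128)) = 1/(780 + (-251 - 128)) = 1/(780 - 379) = 1/401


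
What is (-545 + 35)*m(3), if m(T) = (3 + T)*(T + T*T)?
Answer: -36720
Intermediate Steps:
m(T) = (3 + T)*(T + T**2)
(-545 + 35)*m(3) = (-545 + 35)*(3*(3 + 3**2 + 4*3)) = -1530*(3 + 9 + 12) = -1530*24 = -510*72 = -36720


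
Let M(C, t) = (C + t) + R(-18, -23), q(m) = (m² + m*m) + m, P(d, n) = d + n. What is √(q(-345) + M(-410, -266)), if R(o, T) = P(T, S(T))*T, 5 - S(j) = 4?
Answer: √237535 ≈ 487.38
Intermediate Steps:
S(j) = 1 (S(j) = 5 - 1*4 = 5 - 4 = 1)
R(o, T) = T*(1 + T) (R(o, T) = (T + 1)*T = (1 + T)*T = T*(1 + T))
q(m) = m + 2*m² (q(m) = (m² + m²) + m = 2*m² + m = m + 2*m²)
M(C, t) = 506 + C + t (M(C, t) = (C + t) - 23*(1 - 23) = (C + t) - 23*(-22) = (C + t) + 506 = 506 + C + t)
√(q(-345) + M(-410, -266)) = √(-345*(1 + 2*(-345)) + (506 - 410 - 266)) = √(-345*(1 - 690) - 170) = √(-345*(-689) - 170) = √(237705 - 170) = √237535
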